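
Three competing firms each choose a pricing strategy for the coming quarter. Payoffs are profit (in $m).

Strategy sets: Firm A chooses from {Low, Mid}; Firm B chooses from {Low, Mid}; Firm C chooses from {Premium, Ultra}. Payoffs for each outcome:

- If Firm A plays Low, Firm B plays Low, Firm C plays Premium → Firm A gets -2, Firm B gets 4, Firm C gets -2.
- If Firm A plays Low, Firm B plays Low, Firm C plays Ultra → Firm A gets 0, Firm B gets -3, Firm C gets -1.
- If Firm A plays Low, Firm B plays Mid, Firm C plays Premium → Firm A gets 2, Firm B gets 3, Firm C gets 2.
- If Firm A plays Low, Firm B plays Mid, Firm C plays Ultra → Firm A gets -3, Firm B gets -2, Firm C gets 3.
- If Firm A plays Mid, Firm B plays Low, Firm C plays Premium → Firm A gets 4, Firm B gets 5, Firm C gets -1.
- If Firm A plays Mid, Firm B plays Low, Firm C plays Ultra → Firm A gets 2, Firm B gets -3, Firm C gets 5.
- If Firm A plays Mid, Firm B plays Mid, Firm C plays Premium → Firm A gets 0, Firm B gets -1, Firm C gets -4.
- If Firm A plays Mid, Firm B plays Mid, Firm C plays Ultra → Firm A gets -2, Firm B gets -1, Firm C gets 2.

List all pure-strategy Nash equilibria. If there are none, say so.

(Low, Low, Premium): Firm A can switch to Mid (-2 → 4). Not NE.
(Low, Low, Ultra): Firm A can switch to Mid (0 → 2). Not NE.
(Low, Mid, Premium): Firm B can switch to Low (3 → 4). Not NE.
(Low, Mid, Ultra): Firm A can switch to Mid (-3 → -2). Not NE.
(Mid, Low, Premium): Firm C can switch to Ultra (-1 → 5). Not NE.
(Mid, Low, Ultra): Firm B can switch to Mid (-3 → -1). Not NE.
(Mid, Mid, Ultra): Firm A gets -2, best alternative -3; Firm B gets -1, best alternative -3; Firm C gets 2, best alternative -4. No profitable deviation — NE.
(The remaining 1 profile has a profitable deviation by the same check.)

Pure NE: (Mid, Mid, Ultra)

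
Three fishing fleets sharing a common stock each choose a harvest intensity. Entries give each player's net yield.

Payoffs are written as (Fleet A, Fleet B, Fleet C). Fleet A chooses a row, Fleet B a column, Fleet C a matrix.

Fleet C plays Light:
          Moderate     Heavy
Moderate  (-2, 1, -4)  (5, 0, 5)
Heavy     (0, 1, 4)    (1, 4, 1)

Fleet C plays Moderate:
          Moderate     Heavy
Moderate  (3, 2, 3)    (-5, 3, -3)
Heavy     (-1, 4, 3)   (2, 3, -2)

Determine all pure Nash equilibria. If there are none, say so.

This game has no pure Nash equilibrium.

(Moderate, Moderate, Light): Fleet A can switch to Heavy (-2 → 0). Not NE.
(Moderate, Moderate, Moderate): Fleet B can switch to Heavy (2 → 3). Not NE.
(Moderate, Heavy, Light): Fleet B can switch to Moderate (0 → 1). Not NE.
(Moderate, Heavy, Moderate): Fleet A can switch to Heavy (-5 → 2). Not NE.
(Heavy, Moderate, Light): Fleet B can switch to Heavy (1 → 4). Not NE.
(Heavy, Moderate, Moderate): Fleet A can switch to Moderate (-1 → 3). Not NE.
(Heavy, Heavy, Light): Fleet A can switch to Moderate (1 → 5). Not NE.
(Heavy, Heavy, Moderate): Fleet B can switch to Moderate (3 → 4). Not NE.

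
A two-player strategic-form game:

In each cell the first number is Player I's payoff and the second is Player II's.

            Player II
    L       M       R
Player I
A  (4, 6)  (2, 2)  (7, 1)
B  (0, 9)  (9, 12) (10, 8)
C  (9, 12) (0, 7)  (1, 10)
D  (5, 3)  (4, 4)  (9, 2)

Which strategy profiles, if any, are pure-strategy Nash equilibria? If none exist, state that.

Pure-strategy Nash equilibria: (B, M), (C, L)

(A, L): Player I can switch to C (4 → 9). Not NE.
(A, M): Player I can switch to B (2 → 9). Not NE.
(A, R): Player I can switch to B (7 → 10). Not NE.
(B, L): Player I can switch to A (0 → 4). Not NE.
(B, M): Player I gets 9, best alternative 4; Player II gets 12, best alternative 9. No profitable deviation — NE.
(B, R): Player II can switch to L (8 → 9). Not NE.
(C, L): Player I gets 9, best alternative 5; Player II gets 12, best alternative 10. No profitable deviation — NE.
(C, M): Player I can switch to A (0 → 2). Not NE.
(C, R): Player I can switch to A (1 → 7). Not NE.
(D, L): Player I can switch to C (5 → 9). Not NE.
(D, M): Player I can switch to B (4 → 9). Not NE.
(D, R): Player I can switch to B (9 → 10). Not NE.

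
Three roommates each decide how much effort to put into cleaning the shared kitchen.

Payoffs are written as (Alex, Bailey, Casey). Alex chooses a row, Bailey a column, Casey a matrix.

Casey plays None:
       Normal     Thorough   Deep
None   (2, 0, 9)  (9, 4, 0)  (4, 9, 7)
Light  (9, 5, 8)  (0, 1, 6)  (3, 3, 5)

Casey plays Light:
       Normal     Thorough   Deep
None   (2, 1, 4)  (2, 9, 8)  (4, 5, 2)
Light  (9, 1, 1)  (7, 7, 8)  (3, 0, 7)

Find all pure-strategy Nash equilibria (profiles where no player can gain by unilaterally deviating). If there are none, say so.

Pure-strategy Nash equilibria: (None, Deep, None); (Light, Normal, None); (Light, Thorough, Light)

Alex against (Normal, None): payoffs 2, 9 → best response Light.
Alex against (Normal, Light): payoffs 2, 9 → best response Light.
Alex against (Thorough, None): payoffs 9, 0 → best response None.
Alex against (Thorough, Light): payoffs 2, 7 → best response Light.
Alex against (Deep, None): payoffs 4, 3 → best response None.
Alex against (Deep, Light): payoffs 4, 3 → best response None.
Bailey against (None, None): payoffs 0, 4, 9 → best response Deep.
Bailey against (None, Light): payoffs 1, 9, 5 → best response Thorough.
Bailey against (Light, None): payoffs 5, 1, 3 → best response Normal.
Bailey against (Light, Light): payoffs 1, 7, 0 → best response Thorough.
Casey against (None, Normal): payoffs 9, 4 → best response None.
Casey against (None, Thorough): payoffs 0, 8 → best response Light.
Casey against (None, Deep): payoffs 7, 2 → best response None.
Casey against (Light, Normal): payoffs 8, 1 → best response None.
Casey against (Light, Thorough): payoffs 6, 8 → best response Light.
Casey against (Light, Deep): payoffs 5, 7 → best response Light.
Mutual best responses: (None, Deep, None); (Light, Normal, None); (Light, Thorough, Light).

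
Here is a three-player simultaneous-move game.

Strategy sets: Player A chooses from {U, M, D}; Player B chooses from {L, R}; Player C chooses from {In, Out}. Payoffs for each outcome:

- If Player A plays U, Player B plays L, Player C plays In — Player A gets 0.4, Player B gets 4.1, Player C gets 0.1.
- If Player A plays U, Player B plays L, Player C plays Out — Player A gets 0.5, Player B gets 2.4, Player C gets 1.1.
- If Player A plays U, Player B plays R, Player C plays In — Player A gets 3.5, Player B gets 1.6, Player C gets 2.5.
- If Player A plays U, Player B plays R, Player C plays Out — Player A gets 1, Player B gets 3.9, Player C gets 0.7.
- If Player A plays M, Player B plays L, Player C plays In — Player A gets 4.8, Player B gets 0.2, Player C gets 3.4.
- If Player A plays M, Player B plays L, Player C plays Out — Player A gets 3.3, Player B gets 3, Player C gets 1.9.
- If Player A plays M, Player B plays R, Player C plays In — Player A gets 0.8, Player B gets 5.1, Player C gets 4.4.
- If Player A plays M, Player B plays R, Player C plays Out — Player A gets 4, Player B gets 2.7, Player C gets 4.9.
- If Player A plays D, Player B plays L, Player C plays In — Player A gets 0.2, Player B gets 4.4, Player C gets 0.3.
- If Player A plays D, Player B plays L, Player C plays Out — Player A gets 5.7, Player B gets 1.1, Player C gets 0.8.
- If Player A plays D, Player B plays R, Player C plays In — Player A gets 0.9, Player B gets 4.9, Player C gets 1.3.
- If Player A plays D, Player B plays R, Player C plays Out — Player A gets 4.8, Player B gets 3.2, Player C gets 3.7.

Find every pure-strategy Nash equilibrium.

For each player, find the best response to each opponent profile; mutual best responses are the pure NE.
Player A against (L, In): payoffs 0.4, 4.8, 0.2 → best response M.
Player A against (L, Out): payoffs 0.5, 3.3, 5.7 → best response D.
Player A against (R, In): payoffs 3.5, 0.8, 0.9 → best response U.
Player A against (R, Out): payoffs 1, 4, 4.8 → best response D.
Player B against (U, In): payoffs 4.1, 1.6 → best response L.
Player B against (U, Out): payoffs 2.4, 3.9 → best response R.
Player B against (M, In): payoffs 0.2, 5.1 → best response R.
Player B against (M, Out): payoffs 3, 2.7 → best response L.
Player B against (D, In): payoffs 4.4, 4.9 → best response R.
Player B against (D, Out): payoffs 1.1, 3.2 → best response R.
Player C against (U, L): payoffs 0.1, 1.1 → best response Out.
Player C against (U, R): payoffs 2.5, 0.7 → best response In.
Player C against (M, L): payoffs 3.4, 1.9 → best response In.
Player C against (M, R): payoffs 4.4, 4.9 → best response Out.
Player C against (D, L): payoffs 0.3, 0.8 → best response Out.
Player C against (D, R): payoffs 1.3, 3.7 → best response Out.
Mutual best responses: (D, R, Out).

The unique pure-strategy Nash equilibrium is (D, R, Out).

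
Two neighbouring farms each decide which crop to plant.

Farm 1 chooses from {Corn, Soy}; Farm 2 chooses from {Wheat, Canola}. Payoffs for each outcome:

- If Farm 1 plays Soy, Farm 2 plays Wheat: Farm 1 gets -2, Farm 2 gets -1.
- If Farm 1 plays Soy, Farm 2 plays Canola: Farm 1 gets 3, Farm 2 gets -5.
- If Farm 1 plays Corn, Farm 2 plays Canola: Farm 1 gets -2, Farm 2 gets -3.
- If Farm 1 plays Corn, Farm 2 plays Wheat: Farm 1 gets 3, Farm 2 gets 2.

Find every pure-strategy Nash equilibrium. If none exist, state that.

Farm 1 against Wheat: payoffs 3, -2 → best response Corn.
Farm 1 against Canola: payoffs -2, 3 → best response Soy.
Farm 2 against Corn: payoffs 2, -3 → best response Wheat.
Farm 2 against Soy: payoffs -1, -5 → best response Wheat.
Mutual best responses: (Corn, Wheat).

The unique pure-strategy Nash equilibrium is (Corn, Wheat).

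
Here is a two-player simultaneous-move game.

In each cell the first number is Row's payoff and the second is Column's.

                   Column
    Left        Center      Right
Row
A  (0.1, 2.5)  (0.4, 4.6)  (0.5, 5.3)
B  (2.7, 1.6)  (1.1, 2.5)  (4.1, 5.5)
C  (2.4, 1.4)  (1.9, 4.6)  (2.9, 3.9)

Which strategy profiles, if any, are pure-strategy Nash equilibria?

For each strategy profile, look for a profitable unilateral deviation.
(A, Left): Row can switch to B (0.1 → 2.7). Not NE.
(A, Center): Row can switch to B (0.4 → 1.1). Not NE.
(A, Right): Row can switch to B (0.5 → 4.1). Not NE.
(B, Left): Column can switch to Center (1.6 → 2.5). Not NE.
(B, Center): Row can switch to C (1.1 → 1.9). Not NE.
(B, Right): Row gets 4.1, best alternative 2.9; Column gets 5.5, best alternative 2.5. No profitable deviation — NE.
(C, Left): Row can switch to B (2.4 → 2.7). Not NE.
(C, Center): Row gets 1.9, best alternative 1.1; Column gets 4.6, best alternative 3.9. No profitable deviation — NE.
(C, Right): Row can switch to B (2.9 → 4.1). Not NE.

(B, Right), (C, Center)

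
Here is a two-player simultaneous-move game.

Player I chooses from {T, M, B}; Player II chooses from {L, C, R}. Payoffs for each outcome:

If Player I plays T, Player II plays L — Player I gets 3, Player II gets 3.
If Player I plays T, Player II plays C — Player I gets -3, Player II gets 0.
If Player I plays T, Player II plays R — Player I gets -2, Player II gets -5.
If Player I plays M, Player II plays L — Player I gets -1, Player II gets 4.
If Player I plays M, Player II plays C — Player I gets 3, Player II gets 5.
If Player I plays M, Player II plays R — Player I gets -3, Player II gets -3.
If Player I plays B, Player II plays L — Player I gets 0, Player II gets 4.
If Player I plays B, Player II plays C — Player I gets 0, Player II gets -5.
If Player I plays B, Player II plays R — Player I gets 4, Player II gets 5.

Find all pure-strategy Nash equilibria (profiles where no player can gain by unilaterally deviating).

Check each profile: it is a Nash equilibrium iff no player can strictly gain by switching unilaterally.
(T, L): Player I gets 3, best alternative 0; Player II gets 3, best alternative 0. No profitable deviation — NE.
(T, C): Player I can switch to M (-3 → 3). Not NE.
(T, R): Player I can switch to B (-2 → 4). Not NE.
(M, L): Player I can switch to T (-1 → 3). Not NE.
(M, C): Player I gets 3, best alternative 0; Player II gets 5, best alternative 4. No profitable deviation — NE.
(M, R): Player I can switch to T (-3 → -2). Not NE.
(B, L): Player I can switch to T (0 → 3). Not NE.
(B, C): Player I can switch to M (0 → 3). Not NE.
(B, R): Player I gets 4, best alternative -2; Player II gets 5, best alternative 4. No profitable deviation — NE.

The pure Nash equilibria are (T, L); (M, C); (B, R).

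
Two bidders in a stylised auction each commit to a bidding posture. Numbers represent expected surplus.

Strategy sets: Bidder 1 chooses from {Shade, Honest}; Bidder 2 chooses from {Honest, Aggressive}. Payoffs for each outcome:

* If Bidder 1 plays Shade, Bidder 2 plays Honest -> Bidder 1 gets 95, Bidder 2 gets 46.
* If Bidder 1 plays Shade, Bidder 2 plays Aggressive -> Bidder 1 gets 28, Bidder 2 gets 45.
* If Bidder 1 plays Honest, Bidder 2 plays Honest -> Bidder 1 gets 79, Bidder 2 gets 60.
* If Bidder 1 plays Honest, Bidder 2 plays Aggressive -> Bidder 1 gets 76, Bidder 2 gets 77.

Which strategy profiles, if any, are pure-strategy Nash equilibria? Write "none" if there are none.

(Shade, Honest) and (Honest, Aggressive)

For each strategy profile, look for a profitable unilateral deviation.
(Shade, Honest): Bidder 1 gets 95, best alternative 79; Bidder 2 gets 46, best alternative 45. No profitable deviation — NE.
(Shade, Aggressive): Bidder 1 can switch to Honest (28 → 76). Not NE.
(Honest, Honest): Bidder 1 can switch to Shade (79 → 95). Not NE.
(Honest, Aggressive): Bidder 1 gets 76, best alternative 28; Bidder 2 gets 77, best alternative 60. No profitable deviation — NE.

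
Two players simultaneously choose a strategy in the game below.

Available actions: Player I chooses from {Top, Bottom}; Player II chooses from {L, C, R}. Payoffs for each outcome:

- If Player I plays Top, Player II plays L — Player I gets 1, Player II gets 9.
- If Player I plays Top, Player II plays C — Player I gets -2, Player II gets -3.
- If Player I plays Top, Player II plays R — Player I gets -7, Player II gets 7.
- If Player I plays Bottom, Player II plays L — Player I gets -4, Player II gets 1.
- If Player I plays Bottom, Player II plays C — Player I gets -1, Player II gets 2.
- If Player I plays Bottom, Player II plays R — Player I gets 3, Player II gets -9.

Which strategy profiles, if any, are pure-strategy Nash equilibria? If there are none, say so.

Check each profile: it is a Nash equilibrium iff no player can strictly gain by switching unilaterally.
(Top, L): Player I gets 1, best alternative -4; Player II gets 9, best alternative 7. No profitable deviation — NE.
(Top, C): Player I can switch to Bottom (-2 → -1). Not NE.
(Top, R): Player I can switch to Bottom (-7 → 3). Not NE.
(Bottom, L): Player I can switch to Top (-4 → 1). Not NE.
(Bottom, C): Player I gets -1, best alternative -2; Player II gets 2, best alternative 1. No profitable deviation — NE.
(Bottom, R): Player II can switch to L (-9 → 1). Not NE.

The pure Nash equilibria are (Top, L) and (Bottom, C).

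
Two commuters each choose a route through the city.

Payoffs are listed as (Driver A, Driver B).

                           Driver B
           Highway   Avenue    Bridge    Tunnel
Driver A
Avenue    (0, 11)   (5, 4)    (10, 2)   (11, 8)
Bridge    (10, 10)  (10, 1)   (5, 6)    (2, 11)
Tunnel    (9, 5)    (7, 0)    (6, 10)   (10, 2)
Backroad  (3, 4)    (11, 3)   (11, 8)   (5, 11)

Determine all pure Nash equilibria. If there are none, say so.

This game has no pure Nash equilibrium.

(Avenue, Highway): Driver A can switch to Bridge (0 → 10). Not NE.
(Avenue, Avenue): Driver A can switch to Bridge (5 → 10). Not NE.
(Avenue, Bridge): Driver A can switch to Backroad (10 → 11). Not NE.
(Avenue, Tunnel): Driver B can switch to Highway (8 → 11). Not NE.
(Bridge, Highway): Driver B can switch to Tunnel (10 → 11). Not NE.
(Bridge, Avenue): Driver A can switch to Backroad (10 → 11). Not NE.
(Bridge, Bridge): Driver A can switch to Avenue (5 → 10). Not NE.
(Bridge, Tunnel): Driver A can switch to Avenue (2 → 11). Not NE.
(The remaining 8 profiles each have a profitable deviation by the same check.)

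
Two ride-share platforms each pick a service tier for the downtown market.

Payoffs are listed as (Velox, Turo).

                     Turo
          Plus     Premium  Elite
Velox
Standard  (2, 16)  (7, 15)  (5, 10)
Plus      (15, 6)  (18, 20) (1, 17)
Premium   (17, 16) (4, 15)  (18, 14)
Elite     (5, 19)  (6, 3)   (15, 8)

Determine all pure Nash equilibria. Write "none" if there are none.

Pure-strategy Nash equilibria: (Plus, Premium), (Premium, Plus)

Velox against Plus: payoffs 2, 15, 17, 5 → best response Premium.
Velox against Premium: payoffs 7, 18, 4, 6 → best response Plus.
Velox against Elite: payoffs 5, 1, 18, 15 → best response Premium.
Turo against Standard: payoffs 16, 15, 10 → best response Plus.
Turo against Plus: payoffs 6, 20, 17 → best response Premium.
Turo against Premium: payoffs 16, 15, 14 → best response Plus.
Turo against Elite: payoffs 19, 3, 8 → best response Plus.
Mutual best responses: (Plus, Premium); (Premium, Plus).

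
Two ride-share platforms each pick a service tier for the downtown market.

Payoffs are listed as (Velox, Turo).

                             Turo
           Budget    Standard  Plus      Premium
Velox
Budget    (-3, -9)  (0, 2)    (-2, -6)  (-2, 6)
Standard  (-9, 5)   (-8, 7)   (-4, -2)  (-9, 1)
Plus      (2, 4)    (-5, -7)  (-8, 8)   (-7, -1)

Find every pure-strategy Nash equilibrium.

(Budget, Premium)

(Budget, Budget): Velox can switch to Plus (-3 → 2). Not NE.
(Budget, Standard): Turo can switch to Premium (2 → 6). Not NE.
(Budget, Plus): Turo can switch to Standard (-6 → 2). Not NE.
(Budget, Premium): Velox gets -2, best alternative -7; Turo gets 6, best alternative 2. No profitable deviation — NE.
(Standard, Budget): Velox can switch to Budget (-9 → -3). Not NE.
(Standard, Standard): Velox can switch to Budget (-8 → 0). Not NE.
(Standard, Plus): Velox can switch to Budget (-4 → -2). Not NE.
(Standard, Premium): Velox can switch to Budget (-9 → -2). Not NE.
(Plus, Budget): Turo can switch to Plus (4 → 8). Not NE.
(Plus, Standard): Velox can switch to Budget (-5 → 0). Not NE.
(Plus, Plus): Velox can switch to Budget (-8 → -2). Not NE.
(The remaining 1 profile has a profitable deviation by the same check.)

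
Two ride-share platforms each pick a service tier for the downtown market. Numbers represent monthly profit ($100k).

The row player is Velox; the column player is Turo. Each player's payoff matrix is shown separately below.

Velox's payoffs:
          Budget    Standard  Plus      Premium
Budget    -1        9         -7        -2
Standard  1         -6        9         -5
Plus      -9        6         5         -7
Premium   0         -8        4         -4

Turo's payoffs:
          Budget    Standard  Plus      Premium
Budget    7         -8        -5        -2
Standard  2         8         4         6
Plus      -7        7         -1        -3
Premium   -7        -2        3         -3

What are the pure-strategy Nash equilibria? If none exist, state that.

There is no pure-strategy Nash equilibrium.

(Budget, Budget): Velox can switch to Standard (-1 → 1). Not NE.
(Budget, Standard): Turo can switch to Budget (-8 → 7). Not NE.
(Budget, Plus): Velox can switch to Standard (-7 → 9). Not NE.
(Budget, Premium): Turo can switch to Budget (-2 → 7). Not NE.
(Standard, Budget): Turo can switch to Standard (2 → 8). Not NE.
(Standard, Standard): Velox can switch to Budget (-6 → 9). Not NE.
(Standard, Plus): Turo can switch to Standard (4 → 8). Not NE.
(Standard, Premium): Velox can switch to Budget (-5 → -2). Not NE.
(Plus, Budget): Velox can switch to Budget (-9 → -1). Not NE.
(Plus, Standard): Velox can switch to Budget (6 → 9). Not NE.
(Plus, Plus): Velox can switch to Standard (5 → 9). Not NE.
(Plus, Premium): Velox can switch to Budget (-7 → -2). Not NE.
(The remaining 4 profiles each have a profitable deviation by the same check.)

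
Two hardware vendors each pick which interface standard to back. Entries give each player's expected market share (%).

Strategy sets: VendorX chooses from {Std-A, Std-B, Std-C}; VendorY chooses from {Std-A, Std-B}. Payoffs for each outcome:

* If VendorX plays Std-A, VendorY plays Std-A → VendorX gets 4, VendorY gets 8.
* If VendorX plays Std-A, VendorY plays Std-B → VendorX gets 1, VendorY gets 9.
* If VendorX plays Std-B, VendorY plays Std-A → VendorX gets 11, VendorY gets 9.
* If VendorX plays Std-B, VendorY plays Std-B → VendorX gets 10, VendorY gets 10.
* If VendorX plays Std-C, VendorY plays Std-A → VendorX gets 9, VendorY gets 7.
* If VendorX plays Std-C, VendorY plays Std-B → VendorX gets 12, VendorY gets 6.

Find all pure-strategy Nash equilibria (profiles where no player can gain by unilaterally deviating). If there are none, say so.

VendorX against Std-A: payoffs 4, 11, 9 → best response Std-B.
VendorX against Std-B: payoffs 1, 10, 12 → best response Std-C.
VendorY against Std-A: payoffs 8, 9 → best response Std-B.
VendorY against Std-B: payoffs 9, 10 → best response Std-B.
VendorY against Std-C: payoffs 7, 6 → best response Std-A.
No profile is a mutual best response for all players.

There is no pure-strategy Nash equilibrium.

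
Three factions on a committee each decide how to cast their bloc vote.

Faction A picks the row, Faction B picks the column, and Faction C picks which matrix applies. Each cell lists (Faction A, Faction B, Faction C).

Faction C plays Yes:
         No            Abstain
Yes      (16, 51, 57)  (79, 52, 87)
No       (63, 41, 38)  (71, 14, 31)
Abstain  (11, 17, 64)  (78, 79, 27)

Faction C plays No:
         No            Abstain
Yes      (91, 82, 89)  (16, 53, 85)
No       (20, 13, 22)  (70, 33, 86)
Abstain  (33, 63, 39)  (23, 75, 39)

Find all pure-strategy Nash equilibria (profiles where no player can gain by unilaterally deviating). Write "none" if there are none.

(Yes, No, No) and (Yes, Abstain, Yes) and (No, No, Yes) and (No, Abstain, No)

Faction A against (No, Yes): payoffs 16, 63, 11 → best response No.
Faction A against (No, No): payoffs 91, 20, 33 → best response Yes.
Faction A against (Abstain, Yes): payoffs 79, 71, 78 → best response Yes.
Faction A against (Abstain, No): payoffs 16, 70, 23 → best response No.
Faction B against (Yes, Yes): payoffs 51, 52 → best response Abstain.
Faction B against (Yes, No): payoffs 82, 53 → best response No.
Faction B against (No, Yes): payoffs 41, 14 → best response No.
Faction B against (No, No): payoffs 13, 33 → best response Abstain.
Faction B against (Abstain, Yes): payoffs 17, 79 → best response Abstain.
Faction B against (Abstain, No): payoffs 63, 75 → best response Abstain.
Faction C against (Yes, No): payoffs 57, 89 → best response No.
Faction C against (Yes, Abstain): payoffs 87, 85 → best response Yes.
Faction C against (No, No): payoffs 38, 22 → best response Yes.
Faction C against (No, Abstain): payoffs 31, 86 → best response No.
Faction C against (Abstain, No): payoffs 64, 39 → best response Yes.
Faction C against (Abstain, Abstain): payoffs 27, 39 → best response No.
Mutual best responses: (Yes, No, No); (Yes, Abstain, Yes); (No, No, Yes); (No, Abstain, No).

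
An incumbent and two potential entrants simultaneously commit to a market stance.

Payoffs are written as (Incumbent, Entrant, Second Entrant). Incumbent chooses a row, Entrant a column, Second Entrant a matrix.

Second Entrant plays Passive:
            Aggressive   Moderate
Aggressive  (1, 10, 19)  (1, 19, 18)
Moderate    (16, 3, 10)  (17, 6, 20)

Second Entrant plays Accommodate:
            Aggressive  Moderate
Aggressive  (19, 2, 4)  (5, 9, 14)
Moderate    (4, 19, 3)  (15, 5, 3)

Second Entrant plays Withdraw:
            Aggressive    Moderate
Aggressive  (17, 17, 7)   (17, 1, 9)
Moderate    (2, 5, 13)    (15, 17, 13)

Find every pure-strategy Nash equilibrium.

For each strategy profile, look for a profitable unilateral deviation.
(Aggressive, Aggressive, Passive): Incumbent can switch to Moderate (1 → 16). Not NE.
(Aggressive, Aggressive, Accommodate): Entrant can switch to Moderate (2 → 9). Not NE.
(Aggressive, Aggressive, Withdraw): Second Entrant can switch to Passive (7 → 19). Not NE.
(Aggressive, Moderate, Passive): Incumbent can switch to Moderate (1 → 17). Not NE.
(Aggressive, Moderate, Accommodate): Incumbent can switch to Moderate (5 → 15). Not NE.
(Aggressive, Moderate, Withdraw): Entrant can switch to Aggressive (1 → 17). Not NE.
(Moderate, Aggressive, Passive): Entrant can switch to Moderate (3 → 6). Not NE.
(Moderate, Aggressive, Accommodate): Incumbent can switch to Aggressive (4 → 19). Not NE.
(Moderate, Moderate, Passive): Incumbent gets 17, best alternative 1; Entrant gets 6, best alternative 3; Second Entrant gets 20, best alternative 13. No profitable deviation — NE.
(The remaining 3 profiles each have a profitable deviation by the same check.)

(Moderate, Moderate, Passive)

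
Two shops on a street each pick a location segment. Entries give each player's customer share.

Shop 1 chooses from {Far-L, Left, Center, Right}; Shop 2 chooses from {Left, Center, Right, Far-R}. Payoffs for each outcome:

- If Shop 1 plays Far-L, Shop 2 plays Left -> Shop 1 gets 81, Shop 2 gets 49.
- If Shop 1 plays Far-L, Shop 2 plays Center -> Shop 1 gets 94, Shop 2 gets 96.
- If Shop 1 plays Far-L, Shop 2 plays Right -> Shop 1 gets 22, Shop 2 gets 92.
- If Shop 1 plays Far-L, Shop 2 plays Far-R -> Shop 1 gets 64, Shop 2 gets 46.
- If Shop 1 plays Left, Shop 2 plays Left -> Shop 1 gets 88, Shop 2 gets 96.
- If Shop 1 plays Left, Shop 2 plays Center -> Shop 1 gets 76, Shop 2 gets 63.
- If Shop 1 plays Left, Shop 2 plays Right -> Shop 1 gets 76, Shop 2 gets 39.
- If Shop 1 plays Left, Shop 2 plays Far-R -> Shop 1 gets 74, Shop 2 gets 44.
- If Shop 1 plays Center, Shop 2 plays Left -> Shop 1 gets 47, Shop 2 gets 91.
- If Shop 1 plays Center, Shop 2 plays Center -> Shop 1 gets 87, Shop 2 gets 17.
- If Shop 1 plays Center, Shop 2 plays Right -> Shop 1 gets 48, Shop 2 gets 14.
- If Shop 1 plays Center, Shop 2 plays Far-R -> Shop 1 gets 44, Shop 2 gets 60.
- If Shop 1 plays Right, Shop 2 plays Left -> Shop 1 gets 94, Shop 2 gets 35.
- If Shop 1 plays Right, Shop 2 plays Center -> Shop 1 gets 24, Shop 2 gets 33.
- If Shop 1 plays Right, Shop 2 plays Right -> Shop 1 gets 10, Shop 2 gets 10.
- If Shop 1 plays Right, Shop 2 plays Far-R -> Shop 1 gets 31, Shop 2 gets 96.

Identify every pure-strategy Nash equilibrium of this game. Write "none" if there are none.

Shop 1 against Left: payoffs 81, 88, 47, 94 → best response Right.
Shop 1 against Center: payoffs 94, 76, 87, 24 → best response Far-L.
Shop 1 against Right: payoffs 22, 76, 48, 10 → best response Left.
Shop 1 against Far-R: payoffs 64, 74, 44, 31 → best response Left.
Shop 2 against Far-L: payoffs 49, 96, 92, 46 → best response Center.
Shop 2 against Left: payoffs 96, 63, 39, 44 → best response Left.
Shop 2 against Center: payoffs 91, 17, 14, 60 → best response Left.
Shop 2 against Right: payoffs 35, 33, 10, 96 → best response Far-R.
Mutual best responses: (Far-L, Center).

(Far-L, Center)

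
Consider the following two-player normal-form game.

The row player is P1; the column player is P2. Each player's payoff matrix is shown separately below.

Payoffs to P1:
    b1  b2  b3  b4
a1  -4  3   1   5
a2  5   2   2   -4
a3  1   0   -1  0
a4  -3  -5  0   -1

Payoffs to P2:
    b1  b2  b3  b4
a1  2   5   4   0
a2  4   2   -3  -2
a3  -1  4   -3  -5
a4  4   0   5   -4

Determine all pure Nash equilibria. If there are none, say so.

Check each profile: it is a Nash equilibrium iff no player can strictly gain by switching unilaterally.
(a1, b1): P1 can switch to a2 (-4 → 5). Not NE.
(a1, b2): P1 gets 3, best alternative 2; P2 gets 5, best alternative 4. No profitable deviation — NE.
(a1, b3): P1 can switch to a2 (1 → 2). Not NE.
(a1, b4): P2 can switch to b1 (0 → 2). Not NE.
(a2, b1): P1 gets 5, best alternative 1; P2 gets 4, best alternative 2. No profitable deviation — NE.
(a2, b2): P1 can switch to a1 (2 → 3). Not NE.
(a2, b3): P2 can switch to b1 (-3 → 4). Not NE.
(a2, b4): P1 can switch to a1 (-4 → 5). Not NE.
(a3, b1): P1 can switch to a2 (1 → 5). Not NE.
(a3, b2): P1 can switch to a1 (0 → 3). Not NE.
(a3, b3): P1 can switch to a1 (-1 → 1). Not NE.
(a3, b4): P1 can switch to a1 (0 → 5). Not NE.
(The remaining 4 profiles each have a profitable deviation by the same check.)

The pure Nash equilibria are (a1, b2); (a2, b1).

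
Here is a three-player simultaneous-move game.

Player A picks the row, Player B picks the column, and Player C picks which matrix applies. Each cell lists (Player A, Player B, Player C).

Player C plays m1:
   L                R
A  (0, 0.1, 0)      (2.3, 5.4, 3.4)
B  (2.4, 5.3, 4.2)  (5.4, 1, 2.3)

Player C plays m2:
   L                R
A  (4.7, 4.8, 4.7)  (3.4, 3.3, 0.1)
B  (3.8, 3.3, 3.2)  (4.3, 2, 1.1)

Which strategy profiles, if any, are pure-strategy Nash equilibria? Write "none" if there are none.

For each strategy profile, look for a profitable unilateral deviation.
(A, L, m1): Player A can switch to B (0 → 2.4). Not NE.
(A, L, m2): Player A gets 4.7, best alternative 3.8; Player B gets 4.8, best alternative 3.3; Player C gets 4.7, best alternative 0. No profitable deviation — NE.
(A, R, m1): Player A can switch to B (2.3 → 5.4). Not NE.
(A, R, m2): Player A can switch to B (3.4 → 4.3). Not NE.
(B, L, m1): Player A gets 2.4, best alternative 0; Player B gets 5.3, best alternative 1; Player C gets 4.2, best alternative 3.2. No profitable deviation — NE.
(B, L, m2): Player A can switch to A (3.8 → 4.7). Not NE.
(B, R, m1): Player B can switch to L (1 → 5.3). Not NE.
(B, R, m2): Player B can switch to L (2 → 3.3). Not NE.

The pure Nash equilibria are (A, L, m2) and (B, L, m1).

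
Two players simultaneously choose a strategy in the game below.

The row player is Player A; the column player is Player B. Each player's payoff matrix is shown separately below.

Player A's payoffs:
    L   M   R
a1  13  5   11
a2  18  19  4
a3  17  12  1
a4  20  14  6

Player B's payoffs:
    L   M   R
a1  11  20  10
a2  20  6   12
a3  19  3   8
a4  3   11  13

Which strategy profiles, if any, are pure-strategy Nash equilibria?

none

Player A against L: payoffs 13, 18, 17, 20 → best response a4.
Player A against M: payoffs 5, 19, 12, 14 → best response a2.
Player A against R: payoffs 11, 4, 1, 6 → best response a1.
Player B against a1: payoffs 11, 20, 10 → best response M.
Player B against a2: payoffs 20, 6, 12 → best response L.
Player B against a3: payoffs 19, 3, 8 → best response L.
Player B against a4: payoffs 3, 11, 13 → best response R.
No profile is a mutual best response for all players.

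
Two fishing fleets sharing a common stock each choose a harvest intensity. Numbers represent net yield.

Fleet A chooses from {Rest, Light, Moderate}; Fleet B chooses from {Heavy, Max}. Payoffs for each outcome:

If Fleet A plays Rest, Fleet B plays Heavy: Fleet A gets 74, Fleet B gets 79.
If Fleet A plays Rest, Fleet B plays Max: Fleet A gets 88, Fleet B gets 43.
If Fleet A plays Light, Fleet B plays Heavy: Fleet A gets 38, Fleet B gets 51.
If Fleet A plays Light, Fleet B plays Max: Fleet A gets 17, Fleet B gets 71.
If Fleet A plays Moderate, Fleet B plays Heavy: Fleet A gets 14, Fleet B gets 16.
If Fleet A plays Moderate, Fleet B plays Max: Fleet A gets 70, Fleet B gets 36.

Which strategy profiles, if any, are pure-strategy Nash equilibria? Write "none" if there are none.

Pure NE: (Rest, Heavy)

Fleet A against Heavy: payoffs 74, 38, 14 → best response Rest.
Fleet A against Max: payoffs 88, 17, 70 → best response Rest.
Fleet B against Rest: payoffs 79, 43 → best response Heavy.
Fleet B against Light: payoffs 51, 71 → best response Max.
Fleet B against Moderate: payoffs 16, 36 → best response Max.
Mutual best responses: (Rest, Heavy).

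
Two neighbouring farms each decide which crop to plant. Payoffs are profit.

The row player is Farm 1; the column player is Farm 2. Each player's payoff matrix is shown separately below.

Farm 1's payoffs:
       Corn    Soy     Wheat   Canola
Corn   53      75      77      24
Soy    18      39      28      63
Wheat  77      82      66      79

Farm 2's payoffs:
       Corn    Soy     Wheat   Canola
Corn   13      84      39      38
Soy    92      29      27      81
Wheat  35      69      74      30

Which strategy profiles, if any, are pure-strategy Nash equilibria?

(Corn, Corn): Farm 1 can switch to Wheat (53 → 77). Not NE.
(Corn, Soy): Farm 1 can switch to Wheat (75 → 82). Not NE.
(Corn, Wheat): Farm 2 can switch to Soy (39 → 84). Not NE.
(Corn, Canola): Farm 1 can switch to Soy (24 → 63). Not NE.
(Soy, Corn): Farm 1 can switch to Corn (18 → 53). Not NE.
(Soy, Soy): Farm 1 can switch to Corn (39 → 75). Not NE.
(The remaining 6 profiles each have a profitable deviation by the same check.)

No pure-strategy Nash equilibrium.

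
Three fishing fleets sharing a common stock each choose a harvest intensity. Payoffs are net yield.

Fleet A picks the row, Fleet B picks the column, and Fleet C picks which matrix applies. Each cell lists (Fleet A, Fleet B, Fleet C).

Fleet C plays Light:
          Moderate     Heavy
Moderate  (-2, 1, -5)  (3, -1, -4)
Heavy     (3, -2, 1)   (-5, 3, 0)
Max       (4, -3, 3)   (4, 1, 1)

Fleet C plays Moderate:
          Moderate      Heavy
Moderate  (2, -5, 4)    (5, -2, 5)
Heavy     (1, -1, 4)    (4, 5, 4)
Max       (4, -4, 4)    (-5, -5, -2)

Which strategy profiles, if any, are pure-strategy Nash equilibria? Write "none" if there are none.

The pure Nash equilibria are (Moderate, Heavy, Moderate); (Max, Moderate, Moderate); (Max, Heavy, Light).

Fleet A against (Moderate, Light): payoffs -2, 3, 4 → best response Max.
Fleet A against (Moderate, Moderate): payoffs 2, 1, 4 → best response Max.
Fleet A against (Heavy, Light): payoffs 3, -5, 4 → best response Max.
Fleet A against (Heavy, Moderate): payoffs 5, 4, -5 → best response Moderate.
Fleet B against (Moderate, Light): payoffs 1, -1 → best response Moderate.
Fleet B against (Moderate, Moderate): payoffs -5, -2 → best response Heavy.
Fleet B against (Heavy, Light): payoffs -2, 3 → best response Heavy.
Fleet B against (Heavy, Moderate): payoffs -1, 5 → best response Heavy.
Fleet B against (Max, Light): payoffs -3, 1 → best response Heavy.
Fleet B against (Max, Moderate): payoffs -4, -5 → best response Moderate.
Fleet C against (Moderate, Moderate): payoffs -5, 4 → best response Moderate.
Fleet C against (Moderate, Heavy): payoffs -4, 5 → best response Moderate.
Fleet C against (Heavy, Moderate): payoffs 1, 4 → best response Moderate.
Fleet C against (Heavy, Heavy): payoffs 0, 4 → best response Moderate.
Fleet C against (Max, Moderate): payoffs 3, 4 → best response Moderate.
Fleet C against (Max, Heavy): payoffs 1, -2 → best response Light.
Mutual best responses: (Moderate, Heavy, Moderate); (Max, Moderate, Moderate); (Max, Heavy, Light).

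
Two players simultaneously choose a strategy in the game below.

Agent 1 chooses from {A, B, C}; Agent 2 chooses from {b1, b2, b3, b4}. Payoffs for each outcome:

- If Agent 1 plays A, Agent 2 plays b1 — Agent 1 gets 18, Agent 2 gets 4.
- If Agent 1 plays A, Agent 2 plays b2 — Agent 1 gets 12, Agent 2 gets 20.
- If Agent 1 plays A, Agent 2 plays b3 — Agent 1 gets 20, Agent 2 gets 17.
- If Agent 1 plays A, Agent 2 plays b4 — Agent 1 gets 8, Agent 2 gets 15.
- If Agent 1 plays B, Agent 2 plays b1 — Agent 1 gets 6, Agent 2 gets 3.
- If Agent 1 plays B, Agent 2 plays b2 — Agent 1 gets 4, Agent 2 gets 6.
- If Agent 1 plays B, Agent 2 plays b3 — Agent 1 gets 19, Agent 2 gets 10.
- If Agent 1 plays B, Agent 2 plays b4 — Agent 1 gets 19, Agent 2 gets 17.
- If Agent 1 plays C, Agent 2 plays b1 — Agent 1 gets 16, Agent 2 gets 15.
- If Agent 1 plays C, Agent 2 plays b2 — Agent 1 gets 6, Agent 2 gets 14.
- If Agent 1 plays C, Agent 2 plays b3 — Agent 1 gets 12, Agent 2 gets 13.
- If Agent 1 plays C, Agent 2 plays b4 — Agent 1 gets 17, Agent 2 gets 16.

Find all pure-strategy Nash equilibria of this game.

(A, b1): Agent 2 can switch to b2 (4 → 20). Not NE.
(A, b2): Agent 1 gets 12, best alternative 6; Agent 2 gets 20, best alternative 17. No profitable deviation — NE.
(A, b3): Agent 2 can switch to b2 (17 → 20). Not NE.
(A, b4): Agent 1 can switch to B (8 → 19). Not NE.
(B, b1): Agent 1 can switch to A (6 → 18). Not NE.
(B, b2): Agent 1 can switch to A (4 → 12). Not NE.
(B, b3): Agent 1 can switch to A (19 → 20). Not NE.
(B, b4): Agent 1 gets 19, best alternative 17; Agent 2 gets 17, best alternative 10. No profitable deviation — NE.
(C, b1): Agent 1 can switch to A (16 → 18). Not NE.
(C, b2): Agent 1 can switch to A (6 → 12). Not NE.
(C, b3): Agent 1 can switch to A (12 → 20). Not NE.
(C, b4): Agent 1 can switch to B (17 → 19). Not NE.

(A, b2); (B, b4)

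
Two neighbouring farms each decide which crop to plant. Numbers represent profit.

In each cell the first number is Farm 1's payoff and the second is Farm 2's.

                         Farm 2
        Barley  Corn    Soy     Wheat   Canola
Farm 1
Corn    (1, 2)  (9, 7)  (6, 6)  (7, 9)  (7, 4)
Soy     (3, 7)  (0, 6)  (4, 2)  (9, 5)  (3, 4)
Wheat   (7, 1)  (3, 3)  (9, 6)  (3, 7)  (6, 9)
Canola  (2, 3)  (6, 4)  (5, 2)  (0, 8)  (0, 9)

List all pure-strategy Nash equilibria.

Farm 1 against Barley: payoffs 1, 3, 7, 2 → best response Wheat.
Farm 1 against Corn: payoffs 9, 0, 3, 6 → best response Corn.
Farm 1 against Soy: payoffs 6, 4, 9, 5 → best response Wheat.
Farm 1 against Wheat: payoffs 7, 9, 3, 0 → best response Soy.
Farm 1 against Canola: payoffs 7, 3, 6, 0 → best response Corn.
Farm 2 against Corn: payoffs 2, 7, 6, 9, 4 → best response Wheat.
Farm 2 against Soy: payoffs 7, 6, 2, 5, 4 → best response Barley.
Farm 2 against Wheat: payoffs 1, 3, 6, 7, 9 → best response Canola.
Farm 2 against Canola: payoffs 3, 4, 2, 8, 9 → best response Canola.
No profile is a mutual best response for all players.

No pure-strategy Nash equilibrium.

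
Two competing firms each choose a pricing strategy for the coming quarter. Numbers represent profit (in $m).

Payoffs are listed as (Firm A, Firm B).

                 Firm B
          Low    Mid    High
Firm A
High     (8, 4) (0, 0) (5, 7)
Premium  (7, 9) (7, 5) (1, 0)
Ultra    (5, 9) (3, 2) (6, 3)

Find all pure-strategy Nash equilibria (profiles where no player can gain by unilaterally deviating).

For each strategy profile, look for a profitable unilateral deviation.
(High, Low): Firm B can switch to High (4 → 7). Not NE.
(High, Mid): Firm A can switch to Premium (0 → 7). Not NE.
(High, High): Firm A can switch to Ultra (5 → 6). Not NE.
(Premium, Low): Firm A can switch to High (7 → 8). Not NE.
(Premium, Mid): Firm B can switch to Low (5 → 9). Not NE.
(Premium, High): Firm A can switch to High (1 → 5). Not NE.
(The remaining 3 profiles each have a profitable deviation by the same check.)

none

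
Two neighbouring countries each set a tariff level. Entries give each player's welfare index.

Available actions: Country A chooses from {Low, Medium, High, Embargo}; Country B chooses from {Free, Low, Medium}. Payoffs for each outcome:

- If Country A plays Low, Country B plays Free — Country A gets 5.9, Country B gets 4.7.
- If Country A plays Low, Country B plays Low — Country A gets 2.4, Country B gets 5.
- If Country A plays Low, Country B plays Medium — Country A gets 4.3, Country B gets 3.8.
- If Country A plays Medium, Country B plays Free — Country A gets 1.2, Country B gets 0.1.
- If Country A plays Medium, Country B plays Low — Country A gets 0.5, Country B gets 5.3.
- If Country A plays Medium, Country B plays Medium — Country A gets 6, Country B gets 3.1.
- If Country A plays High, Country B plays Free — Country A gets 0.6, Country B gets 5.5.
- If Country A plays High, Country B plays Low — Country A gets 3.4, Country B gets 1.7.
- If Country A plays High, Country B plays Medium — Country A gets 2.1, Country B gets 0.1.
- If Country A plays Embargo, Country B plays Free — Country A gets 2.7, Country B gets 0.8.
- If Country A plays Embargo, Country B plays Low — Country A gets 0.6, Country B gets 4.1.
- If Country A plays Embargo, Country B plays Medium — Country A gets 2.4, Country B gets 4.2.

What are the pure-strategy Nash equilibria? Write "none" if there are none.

none

For each player, find the best response to each opponent profile; mutual best responses are the pure NE.
Country A against Free: payoffs 5.9, 1.2, 0.6, 2.7 → best response Low.
Country A against Low: payoffs 2.4, 0.5, 3.4, 0.6 → best response High.
Country A against Medium: payoffs 4.3, 6, 2.1, 2.4 → best response Medium.
Country B against Low: payoffs 4.7, 5, 3.8 → best response Low.
Country B against Medium: payoffs 0.1, 5.3, 3.1 → best response Low.
Country B against High: payoffs 5.5, 1.7, 0.1 → best response Free.
Country B against Embargo: payoffs 0.8, 4.1, 4.2 → best response Medium.
No profile is a mutual best response for all players.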